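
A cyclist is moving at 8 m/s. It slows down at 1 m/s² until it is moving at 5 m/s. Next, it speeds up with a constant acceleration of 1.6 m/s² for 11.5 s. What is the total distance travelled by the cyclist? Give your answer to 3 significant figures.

Phase 1 (decelerating): v₀ = 8.00 m/s, a = -1 m/s².
v = v₀ + at → t = (5 − 8.00) / -1 = 3.00 s
v² = v₀² + 2aΔx → Δx = (5² − 8.00²)/(2·-1) = 19.5 m

Phase 2 (accelerating): v₀ = 5.00 m/s, a = 1.6 m/s².
v = v₀ + at = 5.00 + (1.6)(11.5) = 23.4 m/s
Δx = v₀t + ½at² = 5.00·11.5 + 0.5·1.6·11.5² = 163 m
Total distance = 19.5 + 163 = 183 m

183 m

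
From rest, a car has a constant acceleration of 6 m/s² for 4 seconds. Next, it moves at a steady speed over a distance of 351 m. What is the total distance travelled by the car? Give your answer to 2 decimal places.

399.00 m

Phase 1 (accelerating): v₀ = 0 m/s, a = 6 m/s².
v = v₀ + at = 0 + (6)(4) = 24.0 m/s
Δx = v₀t + ½at² = 0·4 + 0.5·6·4² = 48.0 m

Phase 2 (constant speed): v₀ = 24.0 m/s, a = 0 m/s².
Constant speed: t = d/v = 351/24.0 = 14.6 s
Total distance = 48.0 + 351 = 399 m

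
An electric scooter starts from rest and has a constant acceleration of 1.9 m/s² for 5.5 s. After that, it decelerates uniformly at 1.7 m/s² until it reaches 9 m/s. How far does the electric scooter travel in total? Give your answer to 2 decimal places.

Phase 1 (accelerating): v₀ = 0 m/s, a = 1.9 m/s².
v = v₀ + at = 0 + (1.9)(5.5) = 10.4 m/s
Δx = v₀t + ½at² = 0·5.5 + 0.5·1.9·5.5² = 28.7 m

Phase 2 (decelerating): v₀ = 10.4 m/s, a = -1.7 m/s².
v = v₀ + at → t = (9 − 10.4) / -1.7 = 0.853 s
v² = v₀² + 2aΔx → Δx = (9² − 10.4²)/(2·-1.7) = 8.29 m
Total distance = 28.7 + 8.29 = 37.0 m

37.03 m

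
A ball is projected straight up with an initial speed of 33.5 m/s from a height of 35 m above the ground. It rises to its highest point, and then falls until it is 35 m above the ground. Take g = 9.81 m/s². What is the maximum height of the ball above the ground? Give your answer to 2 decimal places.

Phase 1 (rising): v₀ = 33.5 m/s, a = -9.81 m/s².
v = v₀ + at → t = (0 − 33.5) / -9.81 = 3.41 s
v² = v₀² + 2aΔx → Δx = (0² − 33.5²)/(2·-9.81) = 57.2 m
Maximum height = 35 + 57.2 = 92.2 m

92.20 m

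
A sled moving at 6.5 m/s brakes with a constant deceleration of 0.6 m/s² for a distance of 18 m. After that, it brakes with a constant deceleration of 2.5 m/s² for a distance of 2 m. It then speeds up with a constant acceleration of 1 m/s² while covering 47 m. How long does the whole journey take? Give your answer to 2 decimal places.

Phase 1 (decelerating): v₀ = 6.50 m/s, a = -0.6 m/s².
v² = v₀² + 2aΔx = 6.50² + 2·-0.6·18 = 20.7 → v = 4.54 m/s
t = (v − v₀)/a = (4.54 − 6.50)/-0.6 = 3.26 s

Phase 2 (decelerating): v₀ = 4.54 m/s, a = -2.5 m/s².
v² = v₀² + 2aΔx = 4.54² + 2·-2.5·2 = 10.7 → v = 3.26 m/s
t = (v − v₀)/a = (3.26 − 4.54)/-2.5 = 0.512 s

Phase 3 (accelerating): v₀ = 3.26 m/s, a = 1 m/s².
v² = v₀² + 2aΔx = 3.26² + 2·1·47 = 105 → v = 10.2 m/s
t = (v − v₀)/a = (10.2 − 3.26)/1 = 6.97 s
Total time = 3.26 + 0.512 + 6.97 = 10.7 s

10.74 s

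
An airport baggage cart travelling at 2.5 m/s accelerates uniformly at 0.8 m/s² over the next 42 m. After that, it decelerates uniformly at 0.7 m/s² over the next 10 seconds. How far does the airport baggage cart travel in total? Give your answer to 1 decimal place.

Phase 1 (accelerating): v₀ = 2.50 m/s, a = 0.8 m/s².
v² = v₀² + 2aΔx = 2.50² + 2·0.8·42 = 73.5 → v = 8.57 m/s
t = (v − v₀)/a = (8.57 − 2.50)/0.8 = 7.59 s

Phase 2 (decelerating): v₀ = 8.57 m/s, a = -0.7 m/s².
v = v₀ + at = 8.57 + (-0.7)(10) = 1.57 m/s
Δx = v₀t + ½at² = 8.57·10 + 0.5·-0.7·10² = 50.7 m
Total distance = 42.0 + 50.7 = 92.7 m

92.7 m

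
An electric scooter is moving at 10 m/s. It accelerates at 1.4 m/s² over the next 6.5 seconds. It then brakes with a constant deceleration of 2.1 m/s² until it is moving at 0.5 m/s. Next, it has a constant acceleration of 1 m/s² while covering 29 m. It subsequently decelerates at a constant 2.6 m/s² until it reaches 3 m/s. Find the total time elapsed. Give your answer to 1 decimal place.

Phase 1 (accelerating): v₀ = 10.0 m/s, a = 1.4 m/s².
v = v₀ + at = 10.0 + (1.4)(6.5) = 19.1 m/s
Δx = v₀t + ½at² = 10.0·6.5 + 0.5·1.4·6.5² = 94.6 m

Phase 2 (decelerating): v₀ = 19.1 m/s, a = -2.1 m/s².
v = v₀ + at → t = (0.5 − 19.1) / -2.1 = 8.86 s
v² = v₀² + 2aΔx → Δx = (0.5² − 19.1²)/(2·-2.1) = 86.8 m

Phase 3 (accelerating): v₀ = 0.500 m/s, a = 1 m/s².
v² = v₀² + 2aΔx = 0.500² + 2·1·29 = 58.2 → v = 7.63 m/s
t = (v − v₀)/a = (7.63 − 0.500)/1 = 7.13 s

Phase 4 (decelerating): v₀ = 7.63 m/s, a = -2.6 m/s².
v = v₀ + at → t = (3 − 7.63) / -2.6 = 1.78 s
v² = v₀² + 2aΔx → Δx = (3² − 7.63²)/(2·-2.6) = 9.47 m
Total time = 6.50 + 8.86 + 7.13 + 1.78 = 24.3 s

24.3 s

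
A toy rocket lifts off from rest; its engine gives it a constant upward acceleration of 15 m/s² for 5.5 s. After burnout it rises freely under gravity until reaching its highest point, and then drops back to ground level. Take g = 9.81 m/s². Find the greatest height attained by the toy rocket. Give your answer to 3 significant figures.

574 m

Phase 1 (powered ascent): v₀ = 0 m/s, a = 15 m/s².
v = v₀ + at = 0 + (15)(5.5) = 82.5 m/s
Δx = v₀t + ½at² = 0·5.5 + 0.5·15·5.5² = 227 m

Phase 2 (coasting upward): v₀ = 82.5 m/s, a = -9.81 m/s².
v = v₀ + at → t = (0 − 82.5) / -9.81 = 8.41 s
v² = v₀² + 2aΔx → Δx = (0² − 82.5²)/(2·-9.81) = 347 m
Maximum height = 227 + 347 = 574 m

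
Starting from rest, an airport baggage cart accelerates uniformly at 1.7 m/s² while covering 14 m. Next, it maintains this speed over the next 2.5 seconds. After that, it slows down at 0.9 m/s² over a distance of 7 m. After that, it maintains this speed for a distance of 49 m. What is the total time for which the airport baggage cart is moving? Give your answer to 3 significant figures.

15.9 s

Phase 1 (accelerating): v₀ = 0 m/s, a = 1.7 m/s².
v² = v₀² + 2aΔx = 0² + 2·1.7·14 = 47.6 → v = 6.90 m/s
t = (v − v₀)/a = (6.90 − 0)/1.7 = 4.06 s

Phase 2 (constant speed): v₀ = 6.90 m/s, a = 0 m/s².
v = v₀ + at = 6.90 + (0)(2.5) = 6.90 m/s
Δx = v₀t + ½at² = 6.90·2.5 + 0.5·0·2.5² = 17.2 m

Phase 3 (decelerating): v₀ = 6.90 m/s, a = -0.9 m/s².
v² = v₀² + 2aΔx = 6.90² + 2·-0.9·7 = 35.0 → v = 5.92 m/s
t = (v − v₀)/a = (5.92 − 6.90)/-0.9 = 1.09 s

Phase 4 (constant speed): v₀ = 5.92 m/s, a = 0 m/s².
Constant speed: t = d/v = 49/5.92 = 8.28 s
Total time = 4.06 + 2.50 + 1.09 + 8.28 = 15.9 s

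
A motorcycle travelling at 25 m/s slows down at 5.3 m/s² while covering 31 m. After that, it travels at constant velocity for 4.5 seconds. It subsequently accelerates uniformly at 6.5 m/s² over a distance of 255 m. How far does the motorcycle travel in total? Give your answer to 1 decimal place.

Phase 1 (decelerating): v₀ = 25.0 m/s, a = -5.3 m/s².
v² = v₀² + 2aΔx = 25.0² + 2·-5.3·31 = 296 → v = 17.2 m/s
t = (v − v₀)/a = (17.2 − 25.0)/-5.3 = 1.47 s

Phase 2 (constant speed): v₀ = 17.2 m/s, a = 0 m/s².
v = v₀ + at = 17.2 + (0)(4.5) = 17.2 m/s
Δx = v₀t + ½at² = 17.2·4.5 + 0.5·0·4.5² = 77.5 m

Phase 3 (accelerating): v₀ = 17.2 m/s, a = 6.5 m/s².
v² = v₀² + 2aΔx = 17.2² + 2·6.5·255 = 3610 → v = 60.1 m/s
t = (v − v₀)/a = (60.1 − 17.2)/6.5 = 6.60 s
Total distance = 31.0 + 77.5 + 255 = 363 m

363.5 m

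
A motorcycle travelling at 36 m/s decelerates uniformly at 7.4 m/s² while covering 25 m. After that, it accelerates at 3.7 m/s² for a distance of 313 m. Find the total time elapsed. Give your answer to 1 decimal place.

7.9 s

Phase 1 (decelerating): v₀ = 36.0 m/s, a = -7.4 m/s².
v² = v₀² + 2aΔx = 36.0² + 2·-7.4·25 = 926 → v = 30.4 m/s
t = (v − v₀)/a = (30.4 − 36.0)/-7.4 = 0.753 s

Phase 2 (accelerating): v₀ = 30.4 m/s, a = 3.7 m/s².
v² = v₀² + 2aΔx = 30.4² + 2·3.7·313 = 3240 → v = 56.9 m/s
t = (v − v₀)/a = (56.9 − 30.4)/3.7 = 7.16 s
Total time = 0.753 + 7.16 = 7.92 s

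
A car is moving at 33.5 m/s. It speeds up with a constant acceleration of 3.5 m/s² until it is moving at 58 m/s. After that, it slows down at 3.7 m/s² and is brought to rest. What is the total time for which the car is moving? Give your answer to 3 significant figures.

Phase 1 (accelerating): v₀ = 33.5 m/s, a = 3.5 m/s².
v = v₀ + at → t = (58 − 33.5) / 3.5 = 7.00 s
v² = v₀² + 2aΔx → Δx = (58² − 33.5²)/(2·3.5) = 320 m

Phase 2 (decelerating): v₀ = 58.0 m/s, a = -3.7 m/s².
v = v₀ + at → t = (0 − 58.0) / -3.7 = 15.7 s
v² = v₀² + 2aΔx → Δx = (0² − 58.0²)/(2·-3.7) = 455 m
Total time = 7.00 + 15.7 = 22.7 s

22.7 s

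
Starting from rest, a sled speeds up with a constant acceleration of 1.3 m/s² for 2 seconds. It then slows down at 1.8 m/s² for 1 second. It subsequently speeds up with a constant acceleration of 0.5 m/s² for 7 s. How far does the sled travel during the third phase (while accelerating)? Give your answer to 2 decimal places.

Phase 1 (accelerating): v₀ = 0 m/s, a = 1.3 m/s².
v = v₀ + at = 0 + (1.3)(2) = 2.60 m/s
Δx = v₀t + ½at² = 0·2 + 0.5·1.3·2² = 2.60 m

Phase 2 (decelerating): v₀ = 2.60 m/s, a = -1.8 m/s².
v = v₀ + at = 2.60 + (-1.8)(1) = 0.800 m/s
Δx = v₀t + ½at² = 2.60·1 + 0.5·-1.8·1² = 1.70 m

Phase 3 (accelerating): v₀ = 0.800 m/s, a = 0.5 m/s².
v = v₀ + at = 0.800 + (0.5)(7) = 4.30 m/s
Δx = v₀t + ½at² = 0.800·7 + 0.5·0.5·7² = 17.9 m
Distance in phase 3 = 17.9 m

17.85 m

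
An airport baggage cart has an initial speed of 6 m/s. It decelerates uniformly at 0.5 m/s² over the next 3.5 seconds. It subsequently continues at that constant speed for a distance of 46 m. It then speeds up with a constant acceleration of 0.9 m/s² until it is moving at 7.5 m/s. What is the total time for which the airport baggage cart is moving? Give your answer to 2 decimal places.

17.93 s

Phase 1 (decelerating): v₀ = 6.00 m/s, a = -0.5 m/s².
v = v₀ + at = 6.00 + (-0.5)(3.5) = 4.25 m/s
Δx = v₀t + ½at² = 6.00·3.5 + 0.5·-0.5·3.5² = 17.9 m

Phase 2 (constant speed): v₀ = 4.25 m/s, a = 0 m/s².
Constant speed: t = d/v = 46/4.25 = 10.8 s

Phase 3 (accelerating): v₀ = 4.25 m/s, a = 0.9 m/s².
v = v₀ + at → t = (7.5 − 4.25) / 0.9 = 3.61 s
v² = v₀² + 2aΔx → Δx = (7.5² − 4.25²)/(2·0.9) = 21.2 m
Total time = 3.50 + 10.8 + 3.61 = 17.9 s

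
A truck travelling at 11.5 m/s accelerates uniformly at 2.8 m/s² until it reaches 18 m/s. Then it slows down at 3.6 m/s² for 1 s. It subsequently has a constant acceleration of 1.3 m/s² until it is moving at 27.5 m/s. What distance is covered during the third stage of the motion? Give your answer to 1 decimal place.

211.1 m

Phase 1 (accelerating): v₀ = 11.5 m/s, a = 2.8 m/s².
v = v₀ + at → t = (18 − 11.5) / 2.8 = 2.32 s
v² = v₀² + 2aΔx → Δx = (18² − 11.5²)/(2·2.8) = 34.2 m

Phase 2 (decelerating): v₀ = 18.0 m/s, a = -3.6 m/s².
v = v₀ + at = 18.0 + (-3.6)(1) = 14.4 m/s
Δx = v₀t + ½at² = 18.0·1 + 0.5·-3.6·1² = 16.2 m

Phase 3 (accelerating): v₀ = 14.4 m/s, a = 1.3 m/s².
v = v₀ + at → t = (27.5 − 14.4) / 1.3 = 10.1 s
v² = v₀² + 2aΔx → Δx = (27.5² − 14.4²)/(2·1.3) = 211 m
Distance in phase 3 = 211 m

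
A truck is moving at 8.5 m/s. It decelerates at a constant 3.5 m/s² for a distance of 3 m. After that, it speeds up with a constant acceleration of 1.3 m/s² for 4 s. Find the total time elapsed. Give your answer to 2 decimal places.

4.38 s

Phase 1 (decelerating): v₀ = 8.50 m/s, a = -3.5 m/s².
v² = v₀² + 2aΔx = 8.50² + 2·-3.5·3 = 51.2 → v = 7.16 m/s
t = (v − v₀)/a = (7.16 − 8.50)/-3.5 = 0.383 s

Phase 2 (accelerating): v₀ = 7.16 m/s, a = 1.3 m/s².
v = v₀ + at = 7.16 + (1.3)(4) = 12.4 m/s
Δx = v₀t + ½at² = 7.16·4 + 0.5·1.3·4² = 39.0 m
Total time = 0.383 + 4.00 = 4.38 s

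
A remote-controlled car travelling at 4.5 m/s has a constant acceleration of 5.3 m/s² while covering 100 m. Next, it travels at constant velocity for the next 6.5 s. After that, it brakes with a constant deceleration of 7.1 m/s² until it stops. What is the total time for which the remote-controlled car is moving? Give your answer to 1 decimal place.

16.5 s

Phase 1 (accelerating): v₀ = 4.50 m/s, a = 5.3 m/s².
v² = v₀² + 2aΔx = 4.50² + 2·5.3·100 = 1080 → v = 32.9 m/s
t = (v − v₀)/a = (32.9 − 4.50)/5.3 = 5.35 s

Phase 2 (constant speed): v₀ = 32.9 m/s, a = 0 m/s².
v = v₀ + at = 32.9 + (0)(6.5) = 32.9 m/s
Δx = v₀t + ½at² = 32.9·6.5 + 0.5·0·6.5² = 214 m

Phase 3 (decelerating): v₀ = 32.9 m/s, a = -7.1 m/s².
v = v₀ + at → t = (0 − 32.9) / -7.1 = 4.63 s
v² = v₀² + 2aΔx → Δx = (0² − 32.9²)/(2·-7.1) = 76.1 m
Total time = 5.35 + 6.50 + 4.63 = 16.5 s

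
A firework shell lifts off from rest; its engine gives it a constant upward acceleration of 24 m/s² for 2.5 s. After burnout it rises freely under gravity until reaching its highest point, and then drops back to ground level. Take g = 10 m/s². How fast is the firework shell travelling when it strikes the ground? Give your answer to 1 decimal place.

71.4 m/s

Phase 1 (powered ascent): v₀ = 0 m/s, a = 24 m/s².
v = v₀ + at = 0 + (24)(2.5) = 60.0 m/s
Δx = v₀t + ½at² = 0·2.5 + 0.5·24·2.5² = 75.0 m

Phase 2 (coasting upward): v₀ = 60.0 m/s, a = -10 m/s².
v = v₀ + at → t = (0 − 60.0) / -10 = 6.00 s
v² = v₀² + 2aΔx → Δx = (0² − 60.0²)/(2·-10) = 180 m

Phase 3 (free fall): v₀ = 0 m/s, a = -10 m/s².
Falls 255 m from rest: t = √(2·255/10) = 7.14 s; v = g·t = 71.4 m/s.
Impact speed = 71.4 m/s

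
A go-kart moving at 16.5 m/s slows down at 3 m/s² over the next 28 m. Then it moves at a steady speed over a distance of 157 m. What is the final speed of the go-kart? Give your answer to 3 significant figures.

Phase 1 (decelerating): v₀ = 16.5 m/s, a = -3 m/s².
v² = v₀² + 2aΔx = 16.5² + 2·-3·28 = 104 → v = 10.2 m/s
t = (v − v₀)/a = (10.2 − 16.5)/-3 = 2.10 s

Phase 2 (constant speed): v₀ = 10.2 m/s, a = 0 m/s².
Constant speed: t = d/v = 157/10.2 = 15.4 s
Final speed = 10.2 m/s

10.2 m/s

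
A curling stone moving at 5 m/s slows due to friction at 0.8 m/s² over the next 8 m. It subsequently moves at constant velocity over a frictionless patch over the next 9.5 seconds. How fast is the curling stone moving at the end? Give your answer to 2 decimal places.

Phase 1 (decelerating): v₀ = 5.00 m/s, a = -0.8 m/s².
v² = v₀² + 2aΔx = 5.00² + 2·-0.8·8 = 12.2 → v = 3.49 m/s
t = (v − v₀)/a = (3.49 − 5.00)/-0.8 = 1.88 s

Phase 2 (constant speed): v₀ = 3.49 m/s, a = 0 m/s².
v = v₀ + at = 3.49 + (0)(9.5) = 3.49 m/s
Δx = v₀t + ½at² = 3.49·9.5 + 0.5·0·9.5² = 33.2 m
Final speed = 3.49 m/s

3.49 m/s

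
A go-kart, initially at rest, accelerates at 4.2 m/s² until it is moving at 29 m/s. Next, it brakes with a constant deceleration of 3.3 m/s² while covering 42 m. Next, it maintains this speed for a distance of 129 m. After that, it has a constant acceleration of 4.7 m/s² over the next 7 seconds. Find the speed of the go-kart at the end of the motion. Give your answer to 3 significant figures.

56.6 m/s

Phase 1 (accelerating): v₀ = 0 m/s, a = 4.2 m/s².
v = v₀ + at → t = (29 − 0) / 4.2 = 6.90 s
v² = v₀² + 2aΔx → Δx = (29² − 0²)/(2·4.2) = 100 m

Phase 2 (decelerating): v₀ = 29.0 m/s, a = -3.3 m/s².
v² = v₀² + 2aΔx = 29.0² + 2·-3.3·42 = 564 → v = 23.7 m/s
t = (v − v₀)/a = (23.7 − 29.0)/-3.3 = 1.59 s

Phase 3 (constant speed): v₀ = 23.7 m/s, a = 0 m/s².
Constant speed: t = d/v = 129/23.7 = 5.43 s

Phase 4 (accelerating): v₀ = 23.7 m/s, a = 4.7 m/s².
v = v₀ + at = 23.7 + (4.7)(7) = 56.6 m/s
Δx = v₀t + ½at² = 23.7·7 + 0.5·4.7·7² = 281 m
Final speed = 56.6 m/s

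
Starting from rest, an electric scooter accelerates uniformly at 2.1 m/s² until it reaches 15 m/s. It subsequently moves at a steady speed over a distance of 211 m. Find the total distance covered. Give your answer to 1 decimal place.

Phase 1 (accelerating): v₀ = 0 m/s, a = 2.1 m/s².
v = v₀ + at → t = (15 − 0) / 2.1 = 7.14 s
v² = v₀² + 2aΔx → Δx = (15² − 0²)/(2·2.1) = 53.6 m

Phase 2 (constant speed): v₀ = 15.0 m/s, a = 0 m/s².
Constant speed: t = d/v = 211/15.0 = 14.1 s
Total distance = 53.6 + 211 = 265 m

264.6 m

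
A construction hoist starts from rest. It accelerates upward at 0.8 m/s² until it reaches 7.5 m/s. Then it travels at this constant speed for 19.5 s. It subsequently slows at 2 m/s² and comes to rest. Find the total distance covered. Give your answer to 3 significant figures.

Phase 1 (accelerating): v₀ = 0 m/s, a = 0.8 m/s².
v = v₀ + at → t = (7.5 − 0) / 0.8 = 9.38 s
v² = v₀² + 2aΔx → Δx = (7.5² − 0²)/(2·0.8) = 35.2 m

Phase 2 (constant speed): v₀ = 7.50 m/s, a = 0 m/s².
v = v₀ + at = 7.50 + (0)(19.5) = 7.50 m/s
Δx = v₀t + ½at² = 7.50·19.5 + 0.5·0·19.5² = 146 m

Phase 3 (decelerating): v₀ = 7.50 m/s, a = -2 m/s².
v = v₀ + at → t = (0 − 7.50) / -2 = 3.75 s
v² = v₀² + 2aΔx → Δx = (0² − 7.50²)/(2·-2) = 14.1 m
Total distance = 35.2 + 146 + 14.1 = 195 m

195 m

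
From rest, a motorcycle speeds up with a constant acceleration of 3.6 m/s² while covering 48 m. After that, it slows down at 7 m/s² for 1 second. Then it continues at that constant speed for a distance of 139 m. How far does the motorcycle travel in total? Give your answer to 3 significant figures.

202 m

Phase 1 (accelerating): v₀ = 0 m/s, a = 3.6 m/s².
v² = v₀² + 2aΔx = 0² + 2·3.6·48 = 346 → v = 18.6 m/s
t = (v − v₀)/a = (18.6 − 0)/3.6 = 5.16 s

Phase 2 (decelerating): v₀ = 18.6 m/s, a = -7 m/s².
v = v₀ + at = 18.6 + (-7)(1) = 11.6 m/s
Δx = v₀t + ½at² = 18.6·1 + 0.5·-7·1² = 15.1 m

Phase 3 (constant speed): v₀ = 11.6 m/s, a = 0 m/s².
Constant speed: t = d/v = 139/11.6 = 12.0 s
Total distance = 48.0 + 15.1 + 139 = 202 m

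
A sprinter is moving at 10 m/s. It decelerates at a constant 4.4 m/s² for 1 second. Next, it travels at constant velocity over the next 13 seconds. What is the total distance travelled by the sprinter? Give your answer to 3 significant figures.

80.6 m

Phase 1 (decelerating): v₀ = 10.0 m/s, a = -4.4 m/s².
v = v₀ + at = 10.0 + (-4.4)(1) = 5.60 m/s
Δx = v₀t + ½at² = 10.0·1 + 0.5·-4.4·1² = 7.80 m

Phase 2 (constant speed): v₀ = 5.60 m/s, a = 0 m/s².
v = v₀ + at = 5.60 + (0)(13) = 5.60 m/s
Δx = v₀t + ½at² = 5.60·13 + 0.5·0·13² = 72.8 m
Total distance = 7.80 + 72.8 = 80.6 m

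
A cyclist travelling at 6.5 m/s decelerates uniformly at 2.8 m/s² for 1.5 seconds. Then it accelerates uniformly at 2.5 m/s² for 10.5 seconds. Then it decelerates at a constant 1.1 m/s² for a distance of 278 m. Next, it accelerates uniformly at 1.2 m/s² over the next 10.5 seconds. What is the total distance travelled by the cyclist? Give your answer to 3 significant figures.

662 m

Phase 1 (decelerating): v₀ = 6.50 m/s, a = -2.8 m/s².
v = v₀ + at = 6.50 + (-2.8)(1.5) = 2.30 m/s
Δx = v₀t + ½at² = 6.50·1.5 + 0.5·-2.8·1.5² = 6.60 m

Phase 2 (accelerating): v₀ = 2.30 m/s, a = 2.5 m/s².
v = v₀ + at = 2.30 + (2.5)(10.5) = 28.6 m/s
Δx = v₀t + ½at² = 2.30·10.5 + 0.5·2.5·10.5² = 162 m

Phase 3 (decelerating): v₀ = 28.6 m/s, a = -1.1 m/s².
v² = v₀² + 2aΔx = 28.6² + 2·-1.1·278 = 204 → v = 14.3 m/s
t = (v − v₀)/a = (14.3 − 28.6)/-1.1 = 13.0 s

Phase 4 (accelerating): v₀ = 14.3 m/s, a = 1.2 m/s².
v = v₀ + at = 14.3 + (1.2)(10.5) = 26.9 m/s
Δx = v₀t + ½at² = 14.3·10.5 + 0.5·1.2·10.5² = 216 m
Total distance = 6.60 + 162 + 278 + 216 = 662 m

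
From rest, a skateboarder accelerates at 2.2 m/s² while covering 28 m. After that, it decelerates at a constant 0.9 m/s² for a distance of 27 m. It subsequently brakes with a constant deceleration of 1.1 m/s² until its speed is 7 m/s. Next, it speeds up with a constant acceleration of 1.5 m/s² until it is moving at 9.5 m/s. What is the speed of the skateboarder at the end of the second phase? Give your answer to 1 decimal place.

8.6 m/s

Phase 1 (accelerating): v₀ = 0 m/s, a = 2.2 m/s².
v² = v₀² + 2aΔx = 0² + 2·2.2·28 = 123 → v = 11.1 m/s
t = (v − v₀)/a = (11.1 − 0)/2.2 = 5.05 s

Phase 2 (decelerating): v₀ = 11.1 m/s, a = -0.9 m/s².
v² = v₀² + 2aΔx = 11.1² + 2·-0.9·27 = 74.6 → v = 8.64 m/s
t = (v − v₀)/a = (8.64 − 11.1)/-0.9 = 2.74 s
Speed at end of phase 2 = 8.64 m/s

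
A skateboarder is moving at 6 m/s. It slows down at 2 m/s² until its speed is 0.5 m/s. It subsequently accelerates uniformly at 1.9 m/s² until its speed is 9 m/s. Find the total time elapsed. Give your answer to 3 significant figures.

7.22 s

Phase 1 (decelerating): v₀ = 6.00 m/s, a = -2 m/s².
v = v₀ + at → t = (0.5 − 6.00) / -2 = 2.75 s
v² = v₀² + 2aΔx → Δx = (0.5² − 6.00²)/(2·-2) = 8.94 m

Phase 2 (accelerating): v₀ = 0.500 m/s, a = 1.9 m/s².
v = v₀ + at → t = (9 − 0.500) / 1.9 = 4.47 s
v² = v₀² + 2aΔx → Δx = (9² − 0.500²)/(2·1.9) = 21.2 m
Total time = 2.75 + 4.47 = 7.22 s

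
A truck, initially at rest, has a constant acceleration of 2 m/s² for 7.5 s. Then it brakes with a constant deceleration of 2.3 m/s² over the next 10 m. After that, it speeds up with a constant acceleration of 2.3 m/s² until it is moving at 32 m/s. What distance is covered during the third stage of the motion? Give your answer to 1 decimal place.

183.7 m

Phase 1 (accelerating): v₀ = 0 m/s, a = 2 m/s².
v = v₀ + at = 0 + (2)(7.5) = 15.0 m/s
Δx = v₀t + ½at² = 0·7.5 + 0.5·2·7.5² = 56.2 m

Phase 2 (decelerating): v₀ = 15.0 m/s, a = -2.3 m/s².
v² = v₀² + 2aΔx = 15.0² + 2·-2.3·10 = 179 → v = 13.4 m/s
t = (v − v₀)/a = (13.4 − 15.0)/-2.3 = 0.705 s

Phase 3 (accelerating): v₀ = 13.4 m/s, a = 2.3 m/s².
v = v₀ + at → t = (32 − 13.4) / 2.3 = 8.10 s
v² = v₀² + 2aΔx → Δx = (32² − 13.4²)/(2·2.3) = 184 m
Distance in phase 3 = 184 m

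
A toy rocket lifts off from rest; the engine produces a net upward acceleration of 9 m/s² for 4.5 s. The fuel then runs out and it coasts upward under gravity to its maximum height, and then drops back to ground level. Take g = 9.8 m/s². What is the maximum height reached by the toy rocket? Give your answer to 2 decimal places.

174.81 m

Phase 1 (powered ascent): v₀ = 0 m/s, a = 9 m/s².
v = v₀ + at = 0 + (9)(4.5) = 40.5 m/s
Δx = v₀t + ½at² = 0·4.5 + 0.5·9·4.5² = 91.1 m

Phase 2 (coasting upward): v₀ = 40.5 m/s, a = -9.8 m/s².
v = v₀ + at → t = (0 − 40.5) / -9.8 = 4.13 s
v² = v₀² + 2aΔx → Δx = (0² − 40.5²)/(2·-9.8) = 83.7 m
Maximum height = 91.1 + 83.7 = 175 m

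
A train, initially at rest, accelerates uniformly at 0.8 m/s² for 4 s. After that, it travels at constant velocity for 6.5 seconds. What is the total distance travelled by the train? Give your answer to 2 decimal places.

27.20 m

Phase 1 (accelerating): v₀ = 0 m/s, a = 0.8 m/s².
v = v₀ + at = 0 + (0.8)(4) = 3.20 m/s
Δx = v₀t + ½at² = 0·4 + 0.5·0.8·4² = 6.40 m

Phase 2 (constant speed): v₀ = 3.20 m/s, a = 0 m/s².
v = v₀ + at = 3.20 + (0)(6.5) = 3.20 m/s
Δx = v₀t + ½at² = 3.20·6.5 + 0.5·0·6.5² = 20.8 m
Total distance = 6.40 + 20.8 = 27.2 m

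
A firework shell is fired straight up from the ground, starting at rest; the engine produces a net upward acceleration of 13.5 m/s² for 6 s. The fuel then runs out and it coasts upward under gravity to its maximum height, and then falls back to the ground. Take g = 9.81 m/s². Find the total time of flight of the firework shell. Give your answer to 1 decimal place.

Phase 1 (powered ascent): v₀ = 0 m/s, a = 13.5 m/s².
v = v₀ + at = 0 + (13.5)(6) = 81.0 m/s
Δx = v₀t + ½at² = 0·6 + 0.5·13.5·6² = 243 m

Phase 2 (coasting upward): v₀ = 81.0 m/s, a = -9.81 m/s².
v = v₀ + at → t = (0 − 81.0) / -9.81 = 8.26 s
v² = v₀² + 2aΔx → Δx = (0² − 81.0²)/(2·-9.81) = 334 m

Phase 3 (free fall): v₀ = 0 m/s, a = -9.81 m/s².
Falls 577 m from rest: t = √(2·577/9.81) = 10.8 s; v = g·t = 106 m/s.
Total time = 6.00 + 8.26 + 10.8 = 25.1 s

25.1 s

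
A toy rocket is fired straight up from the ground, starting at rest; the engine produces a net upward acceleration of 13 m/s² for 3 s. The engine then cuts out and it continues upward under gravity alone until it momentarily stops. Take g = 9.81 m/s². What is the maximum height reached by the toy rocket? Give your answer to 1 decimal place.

136.0 m

Phase 1 (powered ascent): v₀ = 0 m/s, a = 13 m/s².
v = v₀ + at = 0 + (13)(3) = 39.0 m/s
Δx = v₀t + ½at² = 0·3 + 0.5·13·3² = 58.5 m

Phase 2 (coasting upward): v₀ = 39.0 m/s, a = -9.81 m/s².
v = v₀ + at → t = (0 − 39.0) / -9.81 = 3.98 s
v² = v₀² + 2aΔx → Δx = (0² − 39.0²)/(2·-9.81) = 77.5 m
Maximum height = 58.5 + 77.5 = 136 m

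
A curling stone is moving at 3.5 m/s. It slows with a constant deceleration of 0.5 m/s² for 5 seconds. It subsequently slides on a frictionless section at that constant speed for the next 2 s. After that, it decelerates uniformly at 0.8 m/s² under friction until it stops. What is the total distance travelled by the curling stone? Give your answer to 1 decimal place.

Phase 1 (decelerating): v₀ = 3.50 m/s, a = -0.5 m/s².
v = v₀ + at = 3.50 + (-0.5)(5) = 1.00 m/s
Δx = v₀t + ½at² = 3.50·5 + 0.5·-0.5·5² = 11.2 m

Phase 2 (constant speed): v₀ = 1.00 m/s, a = 0 m/s².
v = v₀ + at = 1.00 + (0)(2) = 1.00 m/s
Δx = v₀t + ½at² = 1.00·2 + 0.5·0·2² = 2.00 m

Phase 3 (decelerating): v₀ = 1.00 m/s, a = -0.8 m/s².
v = v₀ + at → t = (0 − 1.00) / -0.8 = 1.25 s
v² = v₀² + 2aΔx → Δx = (0² − 1.00²)/(2·-0.8) = 0.625 m
Total distance = 11.2 + 2.00 + 0.625 = 13.9 m

13.9 m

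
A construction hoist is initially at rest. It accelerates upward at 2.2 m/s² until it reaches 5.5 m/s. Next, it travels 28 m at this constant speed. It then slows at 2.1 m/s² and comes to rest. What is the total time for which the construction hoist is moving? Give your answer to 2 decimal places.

10.21 s

Phase 1 (accelerating): v₀ = 0 m/s, a = 2.2 m/s².
v = v₀ + at → t = (5.5 − 0) / 2.2 = 2.50 s
v² = v₀² + 2aΔx → Δx = (5.5² − 0²)/(2·2.2) = 6.87 m

Phase 2 (constant speed): v₀ = 5.50 m/s, a = 0 m/s².
Constant speed: t = d/v = 28/5.50 = 5.09 s

Phase 3 (decelerating): v₀ = 5.50 m/s, a = -2.1 m/s².
v = v₀ + at → t = (0 − 5.50) / -2.1 = 2.62 s
v² = v₀² + 2aΔx → Δx = (0² − 5.50²)/(2·-2.1) = 7.20 m
Total time = 2.50 + 5.09 + 2.62 = 10.2 s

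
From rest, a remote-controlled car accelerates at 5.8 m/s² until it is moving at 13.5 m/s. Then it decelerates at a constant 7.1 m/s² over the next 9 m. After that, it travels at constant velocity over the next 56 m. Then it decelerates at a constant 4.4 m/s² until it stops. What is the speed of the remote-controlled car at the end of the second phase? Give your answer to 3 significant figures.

7.38 m/s

Phase 1 (accelerating): v₀ = 0 m/s, a = 5.8 m/s².
v = v₀ + at → t = (13.5 − 0) / 5.8 = 2.33 s
v² = v₀² + 2aΔx → Δx = (13.5² − 0²)/(2·5.8) = 15.7 m

Phase 2 (decelerating): v₀ = 13.5 m/s, a = -7.1 m/s².
v² = v₀² + 2aΔx = 13.5² + 2·-7.1·9 = 54.5 → v = 7.38 m/s
t = (v − v₀)/a = (7.38 − 13.5)/-7.1 = 0.862 s
Speed at end of phase 2 = 7.38 m/s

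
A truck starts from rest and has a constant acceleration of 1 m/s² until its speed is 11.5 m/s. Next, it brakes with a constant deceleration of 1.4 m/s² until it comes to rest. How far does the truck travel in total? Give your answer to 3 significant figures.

113 m

Phase 1 (accelerating): v₀ = 0 m/s, a = 1 m/s².
v = v₀ + at → t = (11.5 − 0) / 1 = 11.5 s
v² = v₀² + 2aΔx → Δx = (11.5² − 0²)/(2·1) = 66.1 m

Phase 2 (decelerating): v₀ = 11.5 m/s, a = -1.4 m/s².
v = v₀ + at → t = (0 − 11.5) / -1.4 = 8.21 s
v² = v₀² + 2aΔx → Δx = (0² − 11.5²)/(2·-1.4) = 47.2 m
Total distance = 66.1 + 47.2 = 113 m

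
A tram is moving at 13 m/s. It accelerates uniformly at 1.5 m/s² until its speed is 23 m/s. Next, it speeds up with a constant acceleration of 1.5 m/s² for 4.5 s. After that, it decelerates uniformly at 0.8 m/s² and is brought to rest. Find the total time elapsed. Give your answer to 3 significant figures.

48.4 s

Phase 1 (accelerating): v₀ = 13.0 m/s, a = 1.5 m/s².
v = v₀ + at → t = (23 − 13.0) / 1.5 = 6.67 s
v² = v₀² + 2aΔx → Δx = (23² − 13.0²)/(2·1.5) = 120 m

Phase 2 (accelerating): v₀ = 23.0 m/s, a = 1.5 m/s².
v = v₀ + at = 23.0 + (1.5)(4.5) = 29.8 m/s
Δx = v₀t + ½at² = 23.0·4.5 + 0.5·1.5·4.5² = 119 m

Phase 3 (decelerating): v₀ = 29.8 m/s, a = -0.8 m/s².
v = v₀ + at → t = (0 − 29.8) / -0.8 = 37.2 s
v² = v₀² + 2aΔx → Δx = (0² − 29.8²)/(2·-0.8) = 553 m
Total time = 6.67 + 4.50 + 37.2 = 48.4 s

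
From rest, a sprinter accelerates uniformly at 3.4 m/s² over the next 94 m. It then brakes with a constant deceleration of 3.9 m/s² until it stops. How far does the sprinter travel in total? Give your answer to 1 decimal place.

Phase 1 (accelerating): v₀ = 0 m/s, a = 3.4 m/s².
v² = v₀² + 2aΔx = 0² + 2·3.4·94 = 639 → v = 25.3 m/s
t = (v − v₀)/a = (25.3 − 0)/3.4 = 7.44 s

Phase 2 (decelerating): v₀ = 25.3 m/s, a = -3.9 m/s².
v = v₀ + at → t = (0 − 25.3) / -3.9 = 6.48 s
v² = v₀² + 2aΔx → Δx = (0² − 25.3²)/(2·-3.9) = 81.9 m
Total distance = 94.0 + 81.9 = 176 m

175.9 m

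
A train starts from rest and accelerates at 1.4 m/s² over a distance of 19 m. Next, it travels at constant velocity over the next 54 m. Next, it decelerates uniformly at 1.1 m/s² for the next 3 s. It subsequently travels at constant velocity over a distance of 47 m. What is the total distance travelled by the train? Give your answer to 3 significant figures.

137 m

Phase 1 (accelerating): v₀ = 0 m/s, a = 1.4 m/s².
v² = v₀² + 2aΔx = 0² + 2·1.4·19 = 53.2 → v = 7.29 m/s
t = (v − v₀)/a = (7.29 − 0)/1.4 = 5.21 s

Phase 2 (constant speed): v₀ = 7.29 m/s, a = 0 m/s².
Constant speed: t = d/v = 54/7.29 = 7.40 s

Phase 3 (decelerating): v₀ = 7.29 m/s, a = -1.1 m/s².
v = v₀ + at = 7.29 + (-1.1)(3) = 3.99 m/s
Δx = v₀t + ½at² = 7.29·3 + 0.5·-1.1·3² = 16.9 m

Phase 4 (constant speed): v₀ = 3.99 m/s, a = 0 m/s².
Constant speed: t = d/v = 47/3.99 = 11.8 s
Total distance = 19.0 + 54.0 + 16.9 + 47.0 = 137 m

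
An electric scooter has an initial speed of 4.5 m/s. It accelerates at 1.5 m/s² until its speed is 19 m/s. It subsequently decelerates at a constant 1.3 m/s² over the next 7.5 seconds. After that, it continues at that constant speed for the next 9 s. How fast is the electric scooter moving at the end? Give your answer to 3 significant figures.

Phase 1 (accelerating): v₀ = 4.50 m/s, a = 1.5 m/s².
v = v₀ + at → t = (19 − 4.50) / 1.5 = 9.67 s
v² = v₀² + 2aΔx → Δx = (19² − 4.50²)/(2·1.5) = 114 m

Phase 2 (decelerating): v₀ = 19.0 m/s, a = -1.3 m/s².
v = v₀ + at = 19.0 + (-1.3)(7.5) = 9.25 m/s
Δx = v₀t + ½at² = 19.0·7.5 + 0.5·-1.3·7.5² = 106 m

Phase 3 (constant speed): v₀ = 9.25 m/s, a = 0 m/s².
v = v₀ + at = 9.25 + (0)(9) = 9.25 m/s
Δx = v₀t + ½at² = 9.25·9 + 0.5·0·9² = 83.2 m
Final speed = 9.25 m/s

9.25 m/s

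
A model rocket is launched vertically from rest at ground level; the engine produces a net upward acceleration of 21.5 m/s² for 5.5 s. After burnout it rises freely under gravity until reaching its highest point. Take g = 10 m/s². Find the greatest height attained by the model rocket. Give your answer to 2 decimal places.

1024.34 m

Phase 1 (powered ascent): v₀ = 0 m/s, a = 21.5 m/s².
v = v₀ + at = 0 + (21.5)(5.5) = 118 m/s
Δx = v₀t + ½at² = 0·5.5 + 0.5·21.5·5.5² = 325 m

Phase 2 (coasting upward): v₀ = 118 m/s, a = -10 m/s².
v = v₀ + at → t = (0 − 118) / -10 = 11.8 s
v² = v₀² + 2aΔx → Δx = (0² − 118²)/(2·-10) = 699 m
Maximum height = 325 + 699 = 1020 m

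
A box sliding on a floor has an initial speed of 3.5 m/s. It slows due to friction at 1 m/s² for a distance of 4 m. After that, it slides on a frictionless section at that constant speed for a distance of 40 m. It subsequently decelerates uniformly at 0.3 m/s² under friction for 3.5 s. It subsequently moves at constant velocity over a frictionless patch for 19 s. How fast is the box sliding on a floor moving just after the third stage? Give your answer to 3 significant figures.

1.01 m/s

Phase 1 (decelerating): v₀ = 3.50 m/s, a = -1 m/s².
v² = v₀² + 2aΔx = 3.50² + 2·-1·4 = 4.25 → v = 2.06 m/s
t = (v − v₀)/a = (2.06 − 3.50)/-1 = 1.44 s

Phase 2 (constant speed): v₀ = 2.06 m/s, a = 0 m/s².
Constant speed: t = d/v = 40/2.06 = 19.4 s

Phase 3 (decelerating): v₀ = 2.06 m/s, a = -0.3 m/s².
v = v₀ + at = 2.06 + (-0.3)(3.5) = 1.01 m/s
Δx = v₀t + ½at² = 2.06·3.5 + 0.5·-0.3·3.5² = 5.38 m
Speed at end of phase 3 = 1.01 m/s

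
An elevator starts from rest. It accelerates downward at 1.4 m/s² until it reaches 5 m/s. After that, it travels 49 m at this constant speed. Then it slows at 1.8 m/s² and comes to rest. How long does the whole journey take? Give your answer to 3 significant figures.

16.1 s

Phase 1 (accelerating): v₀ = 0 m/s, a = 1.4 m/s².
v = v₀ + at → t = (5 − 0) / 1.4 = 3.57 s
v² = v₀² + 2aΔx → Δx = (5² − 0²)/(2·1.4) = 8.93 m

Phase 2 (constant speed): v₀ = 5.00 m/s, a = 0 m/s².
Constant speed: t = d/v = 49/5.00 = 9.80 s

Phase 3 (decelerating): v₀ = 5.00 m/s, a = -1.8 m/s².
v = v₀ + at → t = (0 − 5.00) / -1.8 = 2.78 s
v² = v₀² + 2aΔx → Δx = (0² − 5.00²)/(2·-1.8) = 6.94 m
Total time = 3.57 + 9.80 + 2.78 = 16.1 s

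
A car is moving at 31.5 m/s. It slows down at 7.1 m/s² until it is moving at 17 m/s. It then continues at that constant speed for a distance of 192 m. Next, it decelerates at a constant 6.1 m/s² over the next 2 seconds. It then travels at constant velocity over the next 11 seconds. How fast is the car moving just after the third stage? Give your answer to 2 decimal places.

4.80 m/s

Phase 1 (decelerating): v₀ = 31.5 m/s, a = -7.1 m/s².
v = v₀ + at → t = (17 − 31.5) / -7.1 = 2.04 s
v² = v₀² + 2aΔx → Δx = (17² − 31.5²)/(2·-7.1) = 49.5 m

Phase 2 (constant speed): v₀ = 17.0 m/s, a = 0 m/s².
Constant speed: t = d/v = 192/17.0 = 11.3 s

Phase 3 (decelerating): v₀ = 17.0 m/s, a = -6.1 m/s².
v = v₀ + at = 17.0 + (-6.1)(2) = 4.80 m/s
Δx = v₀t + ½at² = 17.0·2 + 0.5·-6.1·2² = 21.8 m
Speed at end of phase 3 = 4.80 m/s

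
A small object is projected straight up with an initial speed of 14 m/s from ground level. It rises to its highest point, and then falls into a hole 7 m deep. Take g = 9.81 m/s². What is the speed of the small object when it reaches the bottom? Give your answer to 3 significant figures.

18.3 m/s

Phase 1 (rising): v₀ = 14.0 m/s, a = -9.81 m/s².
v = v₀ + at → t = (0 − 14.0) / -9.81 = 1.43 s
v² = v₀² + 2aΔx → Δx = (0² − 14.0²)/(2·-9.81) = 9.99 m

Phase 2 (falling): v₀ = 0 m/s, a = -9.81 m/s².
Falls 17.0 m from rest: t = √(2·17.0/9.81) = 1.86 s; v = g·t = 18.3 m/s.
Final speed = 18.3 m/s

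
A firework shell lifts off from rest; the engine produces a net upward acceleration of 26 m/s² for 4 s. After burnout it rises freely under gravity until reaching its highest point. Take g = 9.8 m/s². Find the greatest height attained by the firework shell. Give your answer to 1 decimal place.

759.8 m

Phase 1 (powered ascent): v₀ = 0 m/s, a = 26 m/s².
v = v₀ + at = 0 + (26)(4) = 104 m/s
Δx = v₀t + ½at² = 0·4 + 0.5·26·4² = 208 m

Phase 2 (coasting upward): v₀ = 104 m/s, a = -9.8 m/s².
v = v₀ + at → t = (0 − 104) / -9.8 = 10.6 s
v² = v₀² + 2aΔx → Δx = (0² − 104²)/(2·-9.8) = 552 m
Maximum height = 208 + 552 = 760 m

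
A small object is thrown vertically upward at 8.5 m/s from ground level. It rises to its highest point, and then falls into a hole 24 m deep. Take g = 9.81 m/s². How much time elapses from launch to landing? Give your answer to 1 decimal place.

Phase 1 (rising): v₀ = 8.50 m/s, a = -9.81 m/s².
v = v₀ + at → t = (0 − 8.50) / -9.81 = 0.866 s
v² = v₀² + 2aΔx → Δx = (0² − 8.50²)/(2·-9.81) = 3.68 m

Phase 2 (falling): v₀ = 0 m/s, a = -9.81 m/s².
Falls 27.7 m from rest: t = √(2·27.7/9.81) = 2.38 s; v = g·t = 23.3 m/s.
Total time = 0.866 + 2.38 = 3.24 s

3.2 s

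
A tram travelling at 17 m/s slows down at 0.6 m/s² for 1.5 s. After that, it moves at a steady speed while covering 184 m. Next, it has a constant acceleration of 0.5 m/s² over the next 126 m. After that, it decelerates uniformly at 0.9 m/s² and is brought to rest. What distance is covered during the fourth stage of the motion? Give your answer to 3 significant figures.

Phase 1 (decelerating): v₀ = 17.0 m/s, a = -0.6 m/s².
v = v₀ + at = 17.0 + (-0.6)(1.5) = 16.1 m/s
Δx = v₀t + ½at² = 17.0·1.5 + 0.5·-0.6·1.5² = 24.8 m

Phase 2 (constant speed): v₀ = 16.1 m/s, a = 0 m/s².
Constant speed: t = d/v = 184/16.1 = 11.4 s

Phase 3 (accelerating): v₀ = 16.1 m/s, a = 0.5 m/s².
v² = v₀² + 2aΔx = 16.1² + 2·0.5·126 = 385 → v = 19.6 m/s
t = (v − v₀)/a = (19.6 − 16.1)/0.5 = 7.05 s

Phase 4 (decelerating): v₀ = 19.6 m/s, a = -0.9 m/s².
v = v₀ + at → t = (0 − 19.6) / -0.9 = 21.8 s
v² = v₀² + 2aΔx → Δx = (0² − 19.6²)/(2·-0.9) = 214 m
Distance in phase 4 = 214 m

214 m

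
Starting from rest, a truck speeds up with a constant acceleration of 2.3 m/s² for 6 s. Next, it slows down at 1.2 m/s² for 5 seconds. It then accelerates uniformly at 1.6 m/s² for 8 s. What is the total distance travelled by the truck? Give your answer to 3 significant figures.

209 m

Phase 1 (accelerating): v₀ = 0 m/s, a = 2.3 m/s².
v = v₀ + at = 0 + (2.3)(6) = 13.8 m/s
Δx = v₀t + ½at² = 0·6 + 0.5·2.3·6² = 41.4 m

Phase 2 (decelerating): v₀ = 13.8 m/s, a = -1.2 m/s².
v = v₀ + at = 13.8 + (-1.2)(5) = 7.80 m/s
Δx = v₀t + ½at² = 13.8·5 + 0.5·-1.2·5² = 54.0 m

Phase 3 (accelerating): v₀ = 7.80 m/s, a = 1.6 m/s².
v = v₀ + at = 7.80 + (1.6)(8) = 20.6 m/s
Δx = v₀t + ½at² = 7.80·8 + 0.5·1.6·8² = 114 m
Total distance = 41.4 + 54.0 + 114 = 209 m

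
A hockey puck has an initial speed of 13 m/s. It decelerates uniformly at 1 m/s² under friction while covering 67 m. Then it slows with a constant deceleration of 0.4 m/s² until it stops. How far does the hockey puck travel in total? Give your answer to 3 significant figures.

111 m

Phase 1 (decelerating): v₀ = 13.0 m/s, a = -1 m/s².
v² = v₀² + 2aΔx = 13.0² + 2·-1·67 = 35.0 → v = 5.92 m/s
t = (v − v₀)/a = (5.92 − 13.0)/-1 = 7.08 s

Phase 2 (decelerating): v₀ = 5.92 m/s, a = -0.4 m/s².
v = v₀ + at → t = (0 − 5.92) / -0.4 = 14.8 s
v² = v₀² + 2aΔx → Δx = (0² − 5.92²)/(2·-0.4) = 43.8 m
Total distance = 67.0 + 43.8 = 111 m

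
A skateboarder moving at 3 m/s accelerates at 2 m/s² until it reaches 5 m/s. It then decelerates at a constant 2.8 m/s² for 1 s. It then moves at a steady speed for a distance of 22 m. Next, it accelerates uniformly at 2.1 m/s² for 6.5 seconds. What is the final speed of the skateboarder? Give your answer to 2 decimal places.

Phase 1 (accelerating): v₀ = 3.00 m/s, a = 2 m/s².
v = v₀ + at → t = (5 − 3.00) / 2 = 1.00 s
v² = v₀² + 2aΔx → Δx = (5² − 3.00²)/(2·2) = 4.00 m

Phase 2 (decelerating): v₀ = 5.00 m/s, a = -2.8 m/s².
v = v₀ + at = 5.00 + (-2.8)(1) = 2.20 m/s
Δx = v₀t + ½at² = 5.00·1 + 0.5·-2.8·1² = 3.60 m

Phase 3 (constant speed): v₀ = 2.20 m/s, a = 0 m/s².
Constant speed: t = d/v = 22/2.20 = 10.0 s

Phase 4 (accelerating): v₀ = 2.20 m/s, a = 2.1 m/s².
v = v₀ + at = 2.20 + (2.1)(6.5) = 15.9 m/s
Δx = v₀t + ½at² = 2.20·6.5 + 0.5·2.1·6.5² = 58.7 m
Final speed = 15.9 m/s

15.85 m/s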